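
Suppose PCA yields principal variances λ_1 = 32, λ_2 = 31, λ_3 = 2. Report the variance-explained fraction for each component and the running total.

Step 1 — total variance = trace(Sigma) = Σ λ_i = 32 + 31 + 2 = 65.

Step 2 — fraction explained by component i = λ_i / Σ λ:
  PC1: 32/65 = 0.4923
  PC2: 31/65 = 0.4769
  PC3: 2/65 = 0.0308

Step 3 — cumulative fraction after k components = (λ_1 + ... + λ_k) / Σ λ:
  k = 1: 32/65 = 0.4923
  k = 2: (32 + 31)/65 = 63/65 = 0.9692
  k = 3: (32 + 31 + 2)/65 = 65/65 = 1

Summary (fraction, with percent):

explained: PC1 0.4923 (49.23%), PC2 0.4769 (47.69%), PC3 0.0308 (3.08%);  cumulative: 0.4923, 0.9692, 1


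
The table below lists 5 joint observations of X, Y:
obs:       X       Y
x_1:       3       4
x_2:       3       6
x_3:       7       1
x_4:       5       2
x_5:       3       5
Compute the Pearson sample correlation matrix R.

Step 1 — column means:
  mean(X) = (3 + 3 + 7 + 5 + 3) / 5 = 21/5 = 4.2
  mean(Y) = (4 + 6 + 1 + 2 + 5) / 5 = 18/5 = 3.6

Step 2 — sample variances and covariances s[i,j] = (1/(n-1)) · Σ_k (x_{k,i} - mean_i) · (x_{k,j} - mean_j), with n-1 = 4:
  s[X,X] = ((-1.2)·(-1.2) + (-1.2)·(-1.2) + (2.8)·(2.8) + (0.8)·(0.8) + (-1.2)·(-1.2)) / 4 = 12.8/4 = 3.2
  s[X,Y] = ((-1.2)·(0.4) + (-1.2)·(2.4) + (2.8)·(-2.6) + (0.8)·(-1.6) + (-1.2)·(1.4)) / 4 = -13.6/4 = -3.4
  s[Y,Y] = ((0.4)·(0.4) + (2.4)·(2.4) + (-2.6)·(-2.6) + (-1.6)·(-1.6) + (1.4)·(1.4)) / 4 = 17.2/4 = 4.3
  Sample standard deviations s_i = √(s[i,i]):
  s(X) = √(3.2) = 1.7889
  s(Y) = √(4.3) = 2.0736

Step 3 — r_{ij} = s_{ij} / (s_i · s_j):
  r[X,X] = 1 (diagonal).
  r[X,Y] = -3.4 / (1.7889 · 2.0736) = -3.4 / 3.7094 = -0.9166
  r[Y,Y] = 1 (diagonal).

R is symmetric with unit diagonal. Assembling:

R = [[1, -0.9166],
 [-0.9166, 1]]


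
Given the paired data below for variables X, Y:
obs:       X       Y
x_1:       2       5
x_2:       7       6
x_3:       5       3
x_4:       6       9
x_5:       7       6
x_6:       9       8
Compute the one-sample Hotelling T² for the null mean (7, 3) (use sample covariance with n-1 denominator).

Step 1 — sample mean vector:
  mean(X) = (2 + 7 + 5 + 6 + 7 + 9) / 6 = 36/6 = 6
  mean(Y) = (5 + 6 + 3 + 9 + 6 + 8) / 6 = 37/6 = 6.1667
  x̄ = (6, 6.1667),  deviation x̄ - mu_0 = (6, 6.1667) - (7, 3) = (-1, 3.1667).

Step 2 — sample covariance matrix, S[i,j] = (1/(n-1)) · Σ_k (x_{k,i} - mean_i) · (x_{k,j} - mean_j), divisor n-1 = 5:
  S[X,X] = ((-4)·(-4) + (1)·(1) + (-1)·(-1) + (0)·(0) + (1)·(1) + (3)·(3)) / 5 = 28/5 = 5.6
  S[X,Y] = ((-4)·(-1.1667) + (1)·(-0.1667) + (-1)·(-3.1667) + (0)·(2.8333) + (1)·(-0.1667) + (3)·(1.8333)) / 5 = 13/5 = 2.6
  S[Y,Y] = ((-1.1667)·(-1.1667) + (-0.1667)·(-0.1667) + (-3.1667)·(-3.1667) + (2.8333)·(2.8333) + (-0.1667)·(-0.1667) + (1.8333)·(1.8333)) / 5 = 22.8333/5 = 4.5667
  S = [[5.6, 2.6],
 [2.6, 4.5667]].

Step 3 — invert S. det(S) = 5.6·4.5667 - (2.6)² = 18.8133.
  S^{-1} = (1/det) · [[d, -b], [-b, a]] = [[0.2427, -0.1382],
 [-0.1382, 0.2977]].

Step 4 — quadratic form (x̄ - mu_0)^T · S^{-1} · (x̄ - mu_0):
  S^{-1} · (x̄ - mu_0) = (-0.6804, 1.0808),
  (x̄ - mu_0)^T · [...] = (-1)·(-0.6804) + (3.1667)·(1.0808) = 4.1029.

Step 5 — scale by n: T² = 6 · 4.1029 = 24.6173.

T² ≈ 24.6173


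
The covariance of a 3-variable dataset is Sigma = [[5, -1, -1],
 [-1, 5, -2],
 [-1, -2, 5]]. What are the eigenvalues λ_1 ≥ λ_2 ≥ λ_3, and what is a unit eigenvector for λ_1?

Step 1 — characteristic polynomial p(λ) = det(λI - Sigma) = λ³ - tr·λ² + c_1·λ - det, where tr = trace, c_1 = sum of the principal 2×2 minors, det = det(Sigma):
  tr = 5 + 5 + 5 = 15,
  c_1 = (5·5 - (-1)²) + (5·5 - (-1)²) + (5·5 - (-2)²) = 24 + 24 + 21 = 69,
  det = 5·(5·5 - (-2)²) - (-1)·((-1)·5 - (-2)·(-1)) + (-1)·((-1)·(-2) - 5·(-1)) = 5·(21) - (-1)·(-7) + (-1)·(7) = 91.
  So p(λ) = λ³ - 15λ² + 69λ - 91.
Step 2 — look for an integer root (rational root theorem: any rational root is an integer divisor of 91). Testing λ = 7:
  p(7) = 343 - 735 + 483 - 91 = 0  ✓
  Dividing out (λ - 7): p(λ) = (λ - 7)(λ² - 8λ + 13).
Step 3 — remaining eigenvalues from the quadratic λ² - 8λ + 13 = 0:
  Δ = 8² - 4·13 = 64 - 52 = 12,  λ = (8 ± √12)/2 = (8 ± 3.4641)/2 ≈ 5.7321 or 2.2679.
  Sorted: λ_1 = 7,  λ_2 = 5.7321,  λ_3 = 2.2679  (check: sum = 15 = tr ✓).

Step 4 — unit eigenvector for λ_1 = 7: v spans the null space of (Sigma - λ_1 I), whose rows are
  r_1 = (-2, -1, -1),  r_2 = (-1, -2, -2),  r_3 = (-1, -2, -2).
  v is orthogonal to every row, so take v ∝ r_1 × r_2 = ((-1)·(-2) - (-1)·(-2), (-1)·(-1) - (-2)·(-2), (-2)·(-2) - (-1)·(-1)) = (0, -3, 3).
  Rescale (divide by 3; multiply by -1 so the first nonzero entry is positive): u = (0, 1, -1).
  ||u|| = √((0)² + (1)² + (-1)²) = √(2) ≈ 1.4142,  v_1 = u/||u|| ≈ (0, 0.7071, -0.7071) (||v_1|| = 1).

λ_1 = 7,  λ_2 = 5.7321,  λ_3 = 2.2679;  v_1 ≈ (0, 0.7071, -0.7071)


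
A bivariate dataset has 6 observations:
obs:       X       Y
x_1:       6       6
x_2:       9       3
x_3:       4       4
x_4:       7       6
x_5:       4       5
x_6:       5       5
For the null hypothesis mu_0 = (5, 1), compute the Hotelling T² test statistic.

Step 1 — sample mean vector:
  mean(X) = (6 + 9 + 4 + 7 + 4 + 5) / 6 = 35/6 = 5.8333
  mean(Y) = (6 + 3 + 4 + 6 + 5 + 5) / 6 = 29/6 = 4.8333
  x̄ = (5.8333, 4.8333),  deviation x̄ - mu_0 = (5.8333, 4.8333) - (5, 1) = (0.8333, 3.8333).

Step 2 — sample covariance matrix, S[i,j] = (1/(n-1)) · Σ_k (x_{k,i} - mean_i) · (x_{k,j} - mean_j), divisor n-1 = 5:
  S[X,X] = ((0.1667)·(0.1667) + (3.1667)·(3.1667) + (-1.8333)·(-1.8333) + (1.1667)·(1.1667) + (-1.8333)·(-1.8333) + (-0.8333)·(-0.8333)) / 5 = 18.8333/5 = 3.7667
  S[X,Y] = ((0.1667)·(1.1667) + (3.1667)·(-1.8333) + (-1.8333)·(-0.8333) + (1.1667)·(1.1667) + (-1.8333)·(0.1667) + (-0.8333)·(0.1667)) / 5 = -3.1667/5 = -0.6333
  S[Y,Y] = ((1.1667)·(1.1667) + (-1.8333)·(-1.8333) + (-0.8333)·(-0.8333) + (1.1667)·(1.1667) + (0.1667)·(0.1667) + (0.1667)·(0.1667)) / 5 = 6.8333/5 = 1.3667
  S = [[3.7667, -0.6333],
 [-0.6333, 1.3667]].

Step 3 — invert S. det(S) = 3.7667·1.3667 - (-0.6333)² = 4.7467.
  S^{-1} = (1/det) · [[d, -b], [-b, a]] = [[0.2879, 0.1334],
 [0.1334, 0.7935]].

Step 4 — quadratic form (x̄ - mu_0)^T · S^{-1} · (x̄ - mu_0):
  S^{-1} · (x̄ - mu_0) = (0.7514, 3.1531),
  (x̄ - mu_0)^T · [...] = (0.8333)·(0.7514) + (3.8333)·(3.1531) = 12.713.

Step 5 — scale by n: T² = 6 · 12.713 = 76.2781.

T² ≈ 76.2781


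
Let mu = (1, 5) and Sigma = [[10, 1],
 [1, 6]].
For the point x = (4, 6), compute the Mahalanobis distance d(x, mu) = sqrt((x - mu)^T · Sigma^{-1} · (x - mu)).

Step 1 — centre the observation: (x - mu) = (3, 1).

Step 2 — invert Sigma. det(Sigma) = 10·6 - (1)² = 59.
  Sigma^{-1} = (1/det) · [[d, -b], [-b, a]] = [[0.1017, -0.0169],
 [-0.0169, 0.1695]].

Step 3 — form the quadratic (x - mu)^T · Sigma^{-1} · (x - mu):
  Sigma^{-1} · (x - mu) = (0.2881, 0.1186).
  (x - mu)^T · [Sigma^{-1} · (x - mu)] = (3)·(0.2881) + (1)·(0.1186) = 0.9831.

Step 4 — take square root: d = √(0.9831) ≈ 0.9915.

d(x, mu) = √(0.9831) ≈ 0.9915


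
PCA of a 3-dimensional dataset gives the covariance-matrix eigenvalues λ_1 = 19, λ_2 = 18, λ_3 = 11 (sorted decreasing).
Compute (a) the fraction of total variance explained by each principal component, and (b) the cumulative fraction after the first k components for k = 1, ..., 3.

Step 1 — total variance = trace(Sigma) = Σ λ_i = 19 + 18 + 11 = 48.

Step 2 — fraction explained by component i = λ_i / Σ λ:
  PC1: 19/48 = 0.3958
  PC2: 18/48 = 0.375
  PC3: 11/48 = 0.2292

Step 3 — cumulative fraction after k components = (λ_1 + ... + λ_k) / Σ λ:
  k = 1: 19/48 = 0.3958
  k = 2: (19 + 18)/48 = 37/48 = 0.7708
  k = 3: (19 + 18 + 11)/48 = 48/48 = 1

Summary (fraction, with percent):

explained: PC1 0.3958 (39.58%), PC2 0.375 (37.5%), PC3 0.2292 (22.92%);  cumulative: 0.3958, 0.7708, 1


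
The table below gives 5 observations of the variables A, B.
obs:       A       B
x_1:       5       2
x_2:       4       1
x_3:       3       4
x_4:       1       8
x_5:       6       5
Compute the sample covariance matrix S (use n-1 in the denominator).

Step 1 — column means:
  mean(A) = (5 + 4 + 3 + 1 + 6) / 5 = 19/5 = 3.8
  mean(B) = (2 + 1 + 4 + 8 + 5) / 5 = 20/5 = 4

Step 2 — sample covariance S[i,j] = (1/(n-1)) · Σ_k (x_{k,i} - mean_i) · (x_{k,j} - mean_j), with n-1 = 4.
  S[A,A] = ((1.2)·(1.2) + (0.2)·(0.2) + (-0.8)·(-0.8) + (-2.8)·(-2.8) + (2.2)·(2.2)) / 4 = 14.8/4 = 3.7
  S[A,B] = ((1.2)·(-2) + (0.2)·(-3) + (-0.8)·(0) + (-2.8)·(4) + (2.2)·(1)) / 4 = -12/4 = -3
  S[B,B] = ((-2)·(-2) + (-3)·(-3) + (0)·(0) + (4)·(4) + (1)·(1)) / 4 = 30/4 = 7.5

S is symmetric (S[j,i] = S[i,j]). Assembling:

S = [[3.7, -3],
 [-3, 7.5]]


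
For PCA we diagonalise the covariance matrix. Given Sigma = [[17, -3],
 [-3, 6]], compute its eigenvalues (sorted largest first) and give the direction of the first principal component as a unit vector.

Step 1 — characteristic polynomial of 2×2 Sigma:
  det(Sigma - λI) = λ² - trace · λ + det = 0.
  trace = 17 + 6 = 23, det = 17·6 - (-3)² = 93.
Step 2 — discriminant:
  Δ = trace² - 4·det = 529 - 372 = 157.
Step 3 — eigenvalues:
  λ = (trace ± √Δ)/2 = (23 ± 12.53)/2,
  λ_1 = 17.765,  λ_2 = 5.235.

Step 4 — unit eigenvector for λ_1: solve (Sigma - λ_1 I)v = 0. First row:
  (17 - 17.765)·v_x + (-3)·v_y = 0, i.e. (-0.765)·v_x + (-3)·v_y = 0,
  so v ∝ (b, λ_1 - a) = (-3, 0.765); multiply by -1 so the first entry is positive: u = (3, -0.765).
  ||u|| = √((3)² + (-0.765)²) = √(9.5852) ≈ 3.096,
  v_1 = u/||u|| ≈ (0.969, -0.2471) (||v_1|| = 1).

λ_1 = 17.765,  λ_2 = 5.235;  v_1 ≈ (0.969, -0.2471)


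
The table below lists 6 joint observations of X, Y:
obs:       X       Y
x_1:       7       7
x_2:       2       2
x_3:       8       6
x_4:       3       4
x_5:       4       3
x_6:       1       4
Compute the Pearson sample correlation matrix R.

Step 1 — column means:
  mean(X) = (7 + 2 + 8 + 3 + 4 + 1) / 6 = 25/6 = 4.1667
  mean(Y) = (7 + 2 + 6 + 4 + 3 + 4) / 6 = 26/6 = 4.3333

Step 2 — sample variances and covariances s[i,j] = (1/(n-1)) · Σ_k (x_{k,i} - mean_i) · (x_{k,j} - mean_j), with n-1 = 5:
  s[X,X] = ((2.8333)·(2.8333) + (-2.1667)·(-2.1667) + (3.8333)·(3.8333) + (-1.1667)·(-1.1667) + (-0.1667)·(-0.1667) + (-3.1667)·(-3.1667)) / 5 = 38.8333/5 = 7.7667
  s[X,Y] = ((2.8333)·(2.6667) + (-2.1667)·(-2.3333) + (3.8333)·(1.6667) + (-1.1667)·(-0.3333) + (-0.1667)·(-1.3333) + (-3.1667)·(-0.3333)) / 5 = 20.6667/5 = 4.1333
  s[Y,Y] = ((2.6667)·(2.6667) + (-2.3333)·(-2.3333) + (1.6667)·(1.6667) + (-0.3333)·(-0.3333) + (-1.3333)·(-1.3333) + (-0.3333)·(-0.3333)) / 5 = 17.3333/5 = 3.4667
  Sample standard deviations s_i = √(s[i,i]):
  s(X) = √(7.7667) = 2.7869
  s(Y) = √(3.4667) = 1.8619

Step 3 — r_{ij} = s_{ij} / (s_i · s_j):
  r[X,X] = 1 (diagonal).
  r[X,Y] = 4.1333 / (2.7869 · 1.8619) = 4.1333 / 5.1889 = 0.7966
  r[Y,Y] = 1 (diagonal).

R is symmetric with unit diagonal. Assembling:

R = [[1, 0.7966],
 [0.7966, 1]]


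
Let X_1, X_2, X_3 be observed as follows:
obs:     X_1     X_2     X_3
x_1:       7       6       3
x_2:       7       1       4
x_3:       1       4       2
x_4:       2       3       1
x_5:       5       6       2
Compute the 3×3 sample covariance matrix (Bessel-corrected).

Step 1 — column means:
  mean(X_1) = (7 + 7 + 1 + 2 + 5) / 5 = 22/5 = 4.4
  mean(X_2) = (6 + 1 + 4 + 3 + 6) / 5 = 20/5 = 4
  mean(X_3) = (3 + 4 + 2 + 1 + 2) / 5 = 12/5 = 2.4

Step 2 — sample covariance S[i,j] = (1/(n-1)) · Σ_k (x_{k,i} - mean_i) · (x_{k,j} - mean_j), with n-1 = 4.
  S[X_1,X_1] = ((2.6)·(2.6) + (2.6)·(2.6) + (-3.4)·(-3.4) + (-2.4)·(-2.4) + (0.6)·(0.6)) / 4 = 31.2/4 = 7.8
  S[X_1,X_2] = ((2.6)·(2) + (2.6)·(-3) + (-3.4)·(0) + (-2.4)·(-1) + (0.6)·(2)) / 4 = 1/4 = 0.25
  S[X_1,X_3] = ((2.6)·(0.6) + (2.6)·(1.6) + (-3.4)·(-0.4) + (-2.4)·(-1.4) + (0.6)·(-0.4)) / 4 = 10.2/4 = 2.55
  S[X_2,X_2] = ((2)·(2) + (-3)·(-3) + (0)·(0) + (-1)·(-1) + (2)·(2)) / 4 = 18/4 = 4.5
  S[X_2,X_3] = ((2)·(0.6) + (-3)·(1.6) + (0)·(-0.4) + (-1)·(-1.4) + (2)·(-0.4)) / 4 = -3/4 = -0.75
  S[X_3,X_3] = ((0.6)·(0.6) + (1.6)·(1.6) + (-0.4)·(-0.4) + (-1.4)·(-1.4) + (-0.4)·(-0.4)) / 4 = 5.2/4 = 1.3

S is symmetric (S[j,i] = S[i,j]). Assembling:

S = [[7.8, 0.25, 2.55],
 [0.25, 4.5, -0.75],
 [2.55, -0.75, 1.3]]


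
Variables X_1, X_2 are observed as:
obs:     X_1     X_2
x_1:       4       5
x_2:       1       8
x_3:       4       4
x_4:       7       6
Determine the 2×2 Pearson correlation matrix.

Step 1 — column means:
  mean(X_1) = (4 + 1 + 4 + 7) / 4 = 16/4 = 4
  mean(X_2) = (5 + 8 + 4 + 6) / 4 = 23/4 = 5.75

Step 2 — sample variances and covariances s[i,j] = (1/(n-1)) · Σ_k (x_{k,i} - mean_i) · (x_{k,j} - mean_j), with n-1 = 3:
  s[X_1,X_1] = ((0)·(0) + (-3)·(-3) + (0)·(0) + (3)·(3)) / 3 = 18/3 = 6
  s[X_1,X_2] = ((0)·(-0.75) + (-3)·(2.25) + (0)·(-1.75) + (3)·(0.25)) / 3 = -6/3 = -2
  s[X_2,X_2] = ((-0.75)·(-0.75) + (2.25)·(2.25) + (-1.75)·(-1.75) + (0.25)·(0.25)) / 3 = 8.75/3 = 2.9167
  Sample standard deviations s_i = √(s[i,i]):
  s(X_1) = √(6) = 2.4495
  s(X_2) = √(2.9167) = 1.7078

Step 3 — r_{ij} = s_{ij} / (s_i · s_j):
  r[X_1,X_1] = 1 (diagonal).
  r[X_1,X_2] = -2 / (2.4495 · 1.7078) = -2 / 4.1833 = -0.4781
  r[X_2,X_2] = 1 (diagonal).

R is symmetric with unit diagonal. Assembling:

R = [[1, -0.4781],
 [-0.4781, 1]]


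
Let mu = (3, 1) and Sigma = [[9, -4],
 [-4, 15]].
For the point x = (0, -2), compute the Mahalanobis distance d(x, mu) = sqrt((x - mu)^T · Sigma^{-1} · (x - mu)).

Step 1 — centre the observation: (x - mu) = (-3, -3).

Step 2 — invert Sigma. det(Sigma) = 9·15 - (-4)² = 119.
  Sigma^{-1} = (1/det) · [[d, -b], [-b, a]] = [[0.1261, 0.0336],
 [0.0336, 0.0756]].

Step 3 — form the quadratic (x - mu)^T · Sigma^{-1} · (x - mu):
  Sigma^{-1} · (x - mu) = (-0.479, -0.3277).
  (x - mu)^T · [Sigma^{-1} · (x - mu)] = (-3)·(-0.479) + (-3)·(-0.3277) = 2.4202.

Step 4 — take square root: d = √(2.4202) ≈ 1.5557.

d(x, mu) = √(2.4202) ≈ 1.5557


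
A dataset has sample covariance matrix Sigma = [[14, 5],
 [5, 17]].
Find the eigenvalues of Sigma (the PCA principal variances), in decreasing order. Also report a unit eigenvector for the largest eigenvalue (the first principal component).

Step 1 — characteristic polynomial of 2×2 Sigma:
  det(Sigma - λI) = λ² - trace · λ + det = 0.
  trace = 14 + 17 = 31, det = 14·17 - (5)² = 213.
Step 2 — discriminant:
  Δ = trace² - 4·det = 961 - 852 = 109.
Step 3 — eigenvalues:
  λ = (trace ± √Δ)/2 = (31 ± 10.4403)/2,
  λ_1 = 20.7202,  λ_2 = 10.2798.

Step 4 — unit eigenvector for λ_1: solve (Sigma - λ_1 I)v = 0. First row:
  (14 - 20.7202)·v_x + (5)·v_y = 0, i.e. (-6.7202)·v_x + (5)·v_y = 0,
  so v ∝ (b, λ_1 - a) = (5, 6.7202) = u.
  ||u|| = √((5)² + (6.7202)²) = √(70.1605) ≈ 8.3762,
  v_1 = u/||u|| ≈ (0.5969, 0.8023) (||v_1|| = 1).

λ_1 = 20.7202,  λ_2 = 10.2798;  v_1 ≈ (0.5969, 0.8023)


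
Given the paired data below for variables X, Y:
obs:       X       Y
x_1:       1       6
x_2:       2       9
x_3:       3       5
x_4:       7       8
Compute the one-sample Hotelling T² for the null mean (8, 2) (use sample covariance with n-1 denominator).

Step 1 — sample mean vector:
  mean(X) = (1 + 2 + 3 + 7) / 4 = 13/4 = 3.25
  mean(Y) = (6 + 9 + 5 + 8) / 4 = 28/4 = 7
  x̄ = (3.25, 7),  deviation x̄ - mu_0 = (3.25, 7) - (8, 2) = (-4.75, 5).

Step 2 — sample covariance matrix, S[i,j] = (1/(n-1)) · Σ_k (x_{k,i} - mean_i) · (x_{k,j} - mean_j), divisor n-1 = 3:
  S[X,X] = ((-2.25)·(-2.25) + (-1.25)·(-1.25) + (-0.25)·(-0.25) + (3.75)·(3.75)) / 3 = 20.75/3 = 6.9167
  S[X,Y] = ((-2.25)·(-1) + (-1.25)·(2) + (-0.25)·(-2) + (3.75)·(1)) / 3 = 4/3 = 1.3333
  S[Y,Y] = ((-1)·(-1) + (2)·(2) + (-2)·(-2) + (1)·(1)) / 3 = 10/3 = 3.3333
  S = [[6.9167, 1.3333],
 [1.3333, 3.3333]].

Step 3 — invert S. det(S) = 6.9167·3.3333 - (1.3333)² = 21.2778.
  S^{-1} = (1/det) · [[d, -b], [-b, a]] = [[0.1567, -0.0627],
 [-0.0627, 0.3251]].

Step 4 — quadratic form (x̄ - mu_0)^T · S^{-1} · (x̄ - mu_0):
  S^{-1} · (x̄ - mu_0) = (-1.0574, 1.923),
  (x̄ - mu_0)^T · [...] = (-4.75)·(-1.0574) + (5)·(1.923) = 14.6377.

Step 5 — scale by n: T² = 4 · 14.6377 = 58.5509.

T² ≈ 58.5509


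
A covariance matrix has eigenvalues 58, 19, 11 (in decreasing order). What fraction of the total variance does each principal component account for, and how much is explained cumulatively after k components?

Step 1 — total variance = trace(Sigma) = Σ λ_i = 58 + 19 + 11 = 88.

Step 2 — fraction explained by component i = λ_i / Σ λ:
  PC1: 58/88 = 0.6591
  PC2: 19/88 = 0.2159
  PC3: 11/88 = 0.125

Step 3 — cumulative fraction after k components = (λ_1 + ... + λ_k) / Σ λ:
  k = 1: 58/88 = 0.6591
  k = 2: (58 + 19)/88 = 77/88 = 0.875
  k = 3: (58 + 19 + 11)/88 = 88/88 = 1

Summary (fraction, with percent):

explained: PC1 0.6591 (65.91%), PC2 0.2159 (21.59%), PC3 0.125 (12.5%);  cumulative: 0.6591, 0.875, 1


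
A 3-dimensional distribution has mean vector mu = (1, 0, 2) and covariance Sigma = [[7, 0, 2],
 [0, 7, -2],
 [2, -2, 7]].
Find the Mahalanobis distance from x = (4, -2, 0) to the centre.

Step 1 — centre the observation: (x - mu) = (3, -2, -2).

Step 2 — invert Sigma (cofactor / det for 3×3, or solve directly):
  Sigma^{-1} = [[0.1568, -0.0139, -0.0488],
 [-0.0139, 0.1568, 0.0488],
 [-0.0488, 0.0488, 0.1707]].

Step 3 — form the quadratic (x - mu)^T · Sigma^{-1} · (x - mu):
  Sigma^{-1} · (x - mu) = (0.5958, -0.453, -0.5854).
  (x - mu)^T · [Sigma^{-1} · (x - mu)] = (3)·(0.5958) + (-2)·(-0.453) + (-2)·(-0.5854) = 3.8641.

Step 4 — take square root: d = √(3.8641) ≈ 1.9657.

d(x, mu) = √(3.8641) ≈ 1.9657


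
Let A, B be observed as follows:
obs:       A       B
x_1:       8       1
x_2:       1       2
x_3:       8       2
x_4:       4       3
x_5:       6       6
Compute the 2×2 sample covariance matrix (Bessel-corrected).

Step 1 — column means:
  mean(A) = (8 + 1 + 8 + 4 + 6) / 5 = 27/5 = 5.4
  mean(B) = (1 + 2 + 2 + 3 + 6) / 5 = 14/5 = 2.8

Step 2 — sample covariance S[i,j] = (1/(n-1)) · Σ_k (x_{k,i} - mean_i) · (x_{k,j} - mean_j), with n-1 = 4.
  S[A,A] = ((2.6)·(2.6) + (-4.4)·(-4.4) + (2.6)·(2.6) + (-1.4)·(-1.4) + (0.6)·(0.6)) / 4 = 35.2/4 = 8.8
  S[A,B] = ((2.6)·(-1.8) + (-4.4)·(-0.8) + (2.6)·(-0.8) + (-1.4)·(0.2) + (0.6)·(3.2)) / 4 = -1.6/4 = -0.4
  S[B,B] = ((-1.8)·(-1.8) + (-0.8)·(-0.8) + (-0.8)·(-0.8) + (0.2)·(0.2) + (3.2)·(3.2)) / 4 = 14.8/4 = 3.7

S is symmetric (S[j,i] = S[i,j]). Assembling:

S = [[8.8, -0.4],
 [-0.4, 3.7]]


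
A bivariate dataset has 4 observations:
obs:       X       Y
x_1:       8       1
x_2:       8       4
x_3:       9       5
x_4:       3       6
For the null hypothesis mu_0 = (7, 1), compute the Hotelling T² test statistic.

Step 1 — sample mean vector:
  mean(X) = (8 + 8 + 9 + 3) / 4 = 28/4 = 7
  mean(Y) = (1 + 4 + 5 + 6) / 4 = 16/4 = 4
  x̄ = (7, 4),  deviation x̄ - mu_0 = (7, 4) - (7, 1) = (0, 3).

Step 2 — sample covariance matrix, S[i,j] = (1/(n-1)) · Σ_k (x_{k,i} - mean_i) · (x_{k,j} - mean_j), divisor n-1 = 3:
  S[X,X] = ((1)·(1) + (1)·(1) + (2)·(2) + (-4)·(-4)) / 3 = 22/3 = 7.3333
  S[X,Y] = ((1)·(-3) + (1)·(0) + (2)·(1) + (-4)·(2)) / 3 = -9/3 = -3
  S[Y,Y] = ((-3)·(-3) + (0)·(0) + (1)·(1) + (2)·(2)) / 3 = 14/3 = 4.6667
  S = [[7.3333, -3],
 [-3, 4.6667]].

Step 3 — invert S. det(S) = 7.3333·4.6667 - (-3)² = 25.2222.
  S^{-1} = (1/det) · [[d, -b], [-b, a]] = [[0.185, 0.1189],
 [0.1189, 0.2907]].

Step 4 — quadratic form (x̄ - mu_0)^T · S^{-1} · (x̄ - mu_0):
  S^{-1} · (x̄ - mu_0) = (0.3568, 0.8722),
  (x̄ - mu_0)^T · [...] = (0)·(0.3568) + (3)·(0.8722) = 2.6167.

Step 5 — scale by n: T² = 4 · 2.6167 = 10.467.

T² ≈ 10.467


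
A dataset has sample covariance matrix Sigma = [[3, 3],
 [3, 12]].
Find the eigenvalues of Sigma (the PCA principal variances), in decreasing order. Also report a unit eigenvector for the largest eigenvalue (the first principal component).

Step 1 — characteristic polynomial of 2×2 Sigma:
  det(Sigma - λI) = λ² - trace · λ + det = 0.
  trace = 3 + 12 = 15, det = 3·12 - (3)² = 27.
Step 2 — discriminant:
  Δ = trace² - 4·det = 225 - 108 = 117.
Step 3 — eigenvalues:
  λ = (trace ± √Δ)/2 = (15 ± 10.8167)/2,
  λ_1 = 12.9083,  λ_2 = 2.0917.

Step 4 — unit eigenvector for λ_1: solve (Sigma - λ_1 I)v = 0. First row:
  (3 - 12.9083)·v_x + (3)·v_y = 0, i.e. (-9.9083)·v_x + (3)·v_y = 0,
  so v ∝ (b, λ_1 - a) = (3, 9.9083) = u.
  ||u|| = √((3)² + (9.9083)²) = √(107.1749) ≈ 10.3525,
  v_1 = u/||u|| ≈ (0.2898, 0.9571) (||v_1|| = 1).

λ_1 = 12.9083,  λ_2 = 2.0917;  v_1 ≈ (0.2898, 0.9571)


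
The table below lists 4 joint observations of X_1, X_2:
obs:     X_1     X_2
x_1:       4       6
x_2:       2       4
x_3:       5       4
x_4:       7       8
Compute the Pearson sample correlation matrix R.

Step 1 — column means:
  mean(X_1) = (4 + 2 + 5 + 7) / 4 = 18/4 = 4.5
  mean(X_2) = (6 + 4 + 4 + 8) / 4 = 22/4 = 5.5

Step 2 — sample variances and covariances s[i,j] = (1/(n-1)) · Σ_k (x_{k,i} - mean_i) · (x_{k,j} - mean_j), with n-1 = 3:
  s[X_1,X_1] = ((-0.5)·(-0.5) + (-2.5)·(-2.5) + (0.5)·(0.5) + (2.5)·(2.5)) / 3 = 13/3 = 4.3333
  s[X_1,X_2] = ((-0.5)·(0.5) + (-2.5)·(-1.5) + (0.5)·(-1.5) + (2.5)·(2.5)) / 3 = 9/3 = 3
  s[X_2,X_2] = ((0.5)·(0.5) + (-1.5)·(-1.5) + (-1.5)·(-1.5) + (2.5)·(2.5)) / 3 = 11/3 = 3.6667
  Sample standard deviations s_i = √(s[i,i]):
  s(X_1) = √(4.3333) = 2.0817
  s(X_2) = √(3.6667) = 1.9149

Step 3 — r_{ij} = s_{ij} / (s_i · s_j):
  r[X_1,X_1] = 1 (diagonal).
  r[X_1,X_2] = 3 / (2.0817 · 1.9149) = 3 / 3.9861 = 0.7526
  r[X_2,X_2] = 1 (diagonal).

R is symmetric with unit diagonal. Assembling:

R = [[1, 0.7526],
 [0.7526, 1]]


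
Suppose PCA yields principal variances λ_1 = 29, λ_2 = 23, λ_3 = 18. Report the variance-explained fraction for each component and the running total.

Step 1 — total variance = trace(Sigma) = Σ λ_i = 29 + 23 + 18 = 70.

Step 2 — fraction explained by component i = λ_i / Σ λ:
  PC1: 29/70 = 0.4143
  PC2: 23/70 = 0.3286
  PC3: 18/70 = 0.2571

Step 3 — cumulative fraction after k components = (λ_1 + ... + λ_k) / Σ λ:
  k = 1: 29/70 = 0.4143
  k = 2: (29 + 23)/70 = 52/70 = 0.7429
  k = 3: (29 + 23 + 18)/70 = 70/70 = 1

Summary (fraction, with percent):

explained: PC1 0.4143 (41.43%), PC2 0.3286 (32.86%), PC3 0.2571 (25.71%);  cumulative: 0.4143, 0.7429, 1


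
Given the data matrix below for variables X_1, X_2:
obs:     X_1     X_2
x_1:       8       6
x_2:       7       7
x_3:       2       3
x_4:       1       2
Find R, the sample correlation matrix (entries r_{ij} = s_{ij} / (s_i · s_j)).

Step 1 — column means:
  mean(X_1) = (8 + 7 + 2 + 1) / 4 = 18/4 = 4.5
  mean(X_2) = (6 + 7 + 3 + 2) / 4 = 18/4 = 4.5

Step 2 — sample variances and covariances s[i,j] = (1/(n-1)) · Σ_k (x_{k,i} - mean_i) · (x_{k,j} - mean_j), with n-1 = 3:
  s[X_1,X_1] = ((3.5)·(3.5) + (2.5)·(2.5) + (-2.5)·(-2.5) + (-3.5)·(-3.5)) / 3 = 37/3 = 12.3333
  s[X_1,X_2] = ((3.5)·(1.5) + (2.5)·(2.5) + (-2.5)·(-1.5) + (-3.5)·(-2.5)) / 3 = 24/3 = 8
  s[X_2,X_2] = ((1.5)·(1.5) + (2.5)·(2.5) + (-1.5)·(-1.5) + (-2.5)·(-2.5)) / 3 = 17/3 = 5.6667
  Sample standard deviations s_i = √(s[i,i]):
  s(X_1) = √(12.3333) = 3.5119
  s(X_2) = √(5.6667) = 2.3805

Step 3 — r_{ij} = s_{ij} / (s_i · s_j):
  r[X_1,X_1] = 1 (diagonal).
  r[X_1,X_2] = 8 / (3.5119 · 2.3805) = 8 / 8.36 = 0.9569
  r[X_2,X_2] = 1 (diagonal).

R is symmetric with unit diagonal. Assembling:

R = [[1, 0.9569],
 [0.9569, 1]]


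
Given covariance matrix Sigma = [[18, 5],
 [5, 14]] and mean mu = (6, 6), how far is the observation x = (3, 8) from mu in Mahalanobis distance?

Step 1 — centre the observation: (x - mu) = (-3, 2).

Step 2 — invert Sigma. det(Sigma) = 18·14 - (5)² = 227.
  Sigma^{-1} = (1/det) · [[d, -b], [-b, a]] = [[0.0617, -0.022],
 [-0.022, 0.0793]].

Step 3 — form the quadratic (x - mu)^T · Sigma^{-1} · (x - mu):
  Sigma^{-1} · (x - mu) = (-0.2291, 0.2247).
  (x - mu)^T · [Sigma^{-1} · (x - mu)] = (-3)·(-0.2291) + (2)·(0.2247) = 1.1366.

Step 4 — take square root: d = √(1.1366) ≈ 1.0661.

d(x, mu) = √(1.1366) ≈ 1.0661


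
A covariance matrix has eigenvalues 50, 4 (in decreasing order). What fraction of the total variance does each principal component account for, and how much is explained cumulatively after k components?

Step 1 — total variance = trace(Sigma) = Σ λ_i = 50 + 4 = 54.

Step 2 — fraction explained by component i = λ_i / Σ λ:
  PC1: 50/54 = 0.9259
  PC2: 4/54 = 0.0741

Step 3 — cumulative fraction after k components = (λ_1 + ... + λ_k) / Σ λ:
  k = 1: 50/54 = 0.9259
  k = 2: (50 + 4)/54 = 54/54 = 1

Summary (fraction, with percent):

explained: PC1 0.9259 (92.59%), PC2 0.0741 (7.41%);  cumulative: 0.9259, 1


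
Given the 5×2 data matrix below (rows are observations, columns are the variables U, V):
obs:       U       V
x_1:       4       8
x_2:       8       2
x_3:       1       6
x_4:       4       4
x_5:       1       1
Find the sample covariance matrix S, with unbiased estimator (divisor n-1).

Step 1 — column means:
  mean(U) = (4 + 8 + 1 + 4 + 1) / 5 = 18/5 = 3.6
  mean(V) = (8 + 2 + 6 + 4 + 1) / 5 = 21/5 = 4.2

Step 2 — sample covariance S[i,j] = (1/(n-1)) · Σ_k (x_{k,i} - mean_i) · (x_{k,j} - mean_j), with n-1 = 4.
  S[U,U] = ((0.4)·(0.4) + (4.4)·(4.4) + (-2.6)·(-2.6) + (0.4)·(0.4) + (-2.6)·(-2.6)) / 4 = 33.2/4 = 8.3
  S[U,V] = ((0.4)·(3.8) + (4.4)·(-2.2) + (-2.6)·(1.8) + (0.4)·(-0.2) + (-2.6)·(-3.2)) / 4 = -4.6/4 = -1.15
  S[V,V] = ((3.8)·(3.8) + (-2.2)·(-2.2) + (1.8)·(1.8) + (-0.2)·(-0.2) + (-3.2)·(-3.2)) / 4 = 32.8/4 = 8.2

S is symmetric (S[j,i] = S[i,j]). Assembling:

S = [[8.3, -1.15],
 [-1.15, 8.2]]


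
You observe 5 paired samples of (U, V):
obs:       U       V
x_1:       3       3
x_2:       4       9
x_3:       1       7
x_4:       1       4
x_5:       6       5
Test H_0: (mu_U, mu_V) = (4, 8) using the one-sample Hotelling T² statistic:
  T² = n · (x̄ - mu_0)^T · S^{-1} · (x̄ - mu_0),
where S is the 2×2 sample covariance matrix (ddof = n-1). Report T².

Step 1 — sample mean vector:
  mean(U) = (3 + 4 + 1 + 1 + 6) / 5 = 15/5 = 3
  mean(V) = (3 + 9 + 7 + 4 + 5) / 5 = 28/5 = 5.6
  x̄ = (3, 5.6),  deviation x̄ - mu_0 = (3, 5.6) - (4, 8) = (-1, -2.4).

Step 2 — sample covariance matrix, S[i,j] = (1/(n-1)) · Σ_k (x_{k,i} - mean_i) · (x_{k,j} - mean_j), divisor n-1 = 4:
  S[U,U] = ((0)·(0) + (1)·(1) + (-2)·(-2) + (-2)·(-2) + (3)·(3)) / 4 = 18/4 = 4.5
  S[U,V] = ((0)·(-2.6) + (1)·(3.4) + (-2)·(1.4) + (-2)·(-1.6) + (3)·(-0.6)) / 4 = 2/4 = 0.5
  S[V,V] = ((-2.6)·(-2.6) + (3.4)·(3.4) + (1.4)·(1.4) + (-1.6)·(-1.6) + (-0.6)·(-0.6)) / 4 = 23.2/4 = 5.8
  S = [[4.5, 0.5],
 [0.5, 5.8]].

Step 3 — invert S. det(S) = 4.5·5.8 - (0.5)² = 25.85.
  S^{-1} = (1/det) · [[d, -b], [-b, a]] = [[0.2244, -0.0193],
 [-0.0193, 0.1741]].

Step 4 — quadratic form (x̄ - mu_0)^T · S^{-1} · (x̄ - mu_0):
  S^{-1} · (x̄ - mu_0) = (-0.1779, -0.3985),
  (x̄ - mu_0)^T · [...] = (-1)·(-0.1779) + (-2.4)·(-0.3985) = 1.1342.

Step 5 — scale by n: T² = 5 · 1.1342 = 5.6712.

T² ≈ 5.6712


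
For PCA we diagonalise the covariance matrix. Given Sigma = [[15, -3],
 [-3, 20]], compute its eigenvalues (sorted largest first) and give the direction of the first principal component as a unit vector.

Step 1 — characteristic polynomial of 2×2 Sigma:
  det(Sigma - λI) = λ² - trace · λ + det = 0.
  trace = 15 + 20 = 35, det = 15·20 - (-3)² = 291.
Step 2 — discriminant:
  Δ = trace² - 4·det = 1225 - 1164 = 61.
Step 3 — eigenvalues:
  λ = (trace ± √Δ)/2 = (35 ± 7.8102)/2,
  λ_1 = 21.4051,  λ_2 = 13.5949.

Step 4 — unit eigenvector for λ_1: solve (Sigma - λ_1 I)v = 0. First row:
  (15 - 21.4051)·v_x + (-3)·v_y = 0, i.e. (-6.4051)·v_x + (-3)·v_y = 0,
  so v ∝ (b, λ_1 - a) = (-3, 6.4051); multiply by -1 so the first entry is positive: u = (3, -6.4051).
  ||u|| = √((3)² + (-6.4051)²) = √(50.0256) ≈ 7.0729,
  v_1 = u/||u|| ≈ (0.4242, -0.9056) (||v_1|| = 1).

λ_1 = 21.4051,  λ_2 = 13.5949;  v_1 ≈ (0.4242, -0.9056)


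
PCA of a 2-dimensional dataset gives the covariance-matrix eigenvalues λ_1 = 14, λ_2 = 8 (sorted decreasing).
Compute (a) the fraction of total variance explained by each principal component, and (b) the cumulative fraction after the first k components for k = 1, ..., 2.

Step 1 — total variance = trace(Sigma) = Σ λ_i = 14 + 8 = 22.

Step 2 — fraction explained by component i = λ_i / Σ λ:
  PC1: 14/22 = 0.6364
  PC2: 8/22 = 0.3636

Step 3 — cumulative fraction after k components = (λ_1 + ... + λ_k) / Σ λ:
  k = 1: 14/22 = 0.6364
  k = 2: (14 + 8)/22 = 22/22 = 1

Summary (fraction, with percent):

explained: PC1 0.6364 (63.64%), PC2 0.3636 (36.36%);  cumulative: 0.6364, 1


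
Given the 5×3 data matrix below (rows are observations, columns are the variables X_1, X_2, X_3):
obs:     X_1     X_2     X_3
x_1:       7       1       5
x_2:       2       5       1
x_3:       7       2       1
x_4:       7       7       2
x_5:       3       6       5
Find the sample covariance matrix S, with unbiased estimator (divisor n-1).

Step 1 — column means:
  mean(X_1) = (7 + 2 + 7 + 7 + 3) / 5 = 26/5 = 5.2
  mean(X_2) = (1 + 5 + 2 + 7 + 6) / 5 = 21/5 = 4.2
  mean(X_3) = (5 + 1 + 1 + 2 + 5) / 5 = 14/5 = 2.8

Step 2 — sample covariance S[i,j] = (1/(n-1)) · Σ_k (x_{k,i} - mean_i) · (x_{k,j} - mean_j), with n-1 = 4.
  S[X_1,X_1] = ((1.8)·(1.8) + (-3.2)·(-3.2) + (1.8)·(1.8) + (1.8)·(1.8) + (-2.2)·(-2.2)) / 4 = 24.8/4 = 6.2
  S[X_1,X_2] = ((1.8)·(-3.2) + (-3.2)·(0.8) + (1.8)·(-2.2) + (1.8)·(2.8) + (-2.2)·(1.8)) / 4 = -11.2/4 = -2.8
  S[X_1,X_3] = ((1.8)·(2.2) + (-3.2)·(-1.8) + (1.8)·(-1.8) + (1.8)·(-0.8) + (-2.2)·(2.2)) / 4 = 0.2/4 = 0.05
  S[X_2,X_2] = ((-3.2)·(-3.2) + (0.8)·(0.8) + (-2.2)·(-2.2) + (2.8)·(2.8) + (1.8)·(1.8)) / 4 = 26.8/4 = 6.7
  S[X_2,X_3] = ((-3.2)·(2.2) + (0.8)·(-1.8) + (-2.2)·(-1.8) + (2.8)·(-0.8) + (1.8)·(2.2)) / 4 = -2.8/4 = -0.7
  S[X_3,X_3] = ((2.2)·(2.2) + (-1.8)·(-1.8) + (-1.8)·(-1.8) + (-0.8)·(-0.8) + (2.2)·(2.2)) / 4 = 16.8/4 = 4.2

S is symmetric (S[j,i] = S[i,j]). Assembling:

S = [[6.2, -2.8, 0.05],
 [-2.8, 6.7, -0.7],
 [0.05, -0.7, 4.2]]


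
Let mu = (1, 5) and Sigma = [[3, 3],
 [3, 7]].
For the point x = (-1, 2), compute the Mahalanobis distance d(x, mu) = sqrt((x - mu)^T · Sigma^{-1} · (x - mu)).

Step 1 — centre the observation: (x - mu) = (-2, -3).

Step 2 — invert Sigma. det(Sigma) = 3·7 - (3)² = 12.
  Sigma^{-1} = (1/det) · [[d, -b], [-b, a]] = [[0.5833, -0.25],
 [-0.25, 0.25]].

Step 3 — form the quadratic (x - mu)^T · Sigma^{-1} · (x - mu):
  Sigma^{-1} · (x - mu) = (-0.4167, -0.25).
  (x - mu)^T · [Sigma^{-1} · (x - mu)] = (-2)·(-0.4167) + (-3)·(-0.25) = 1.5833.

Step 4 — take square root: d = √(1.5833) ≈ 1.2583.

d(x, mu) = √(1.5833) ≈ 1.2583


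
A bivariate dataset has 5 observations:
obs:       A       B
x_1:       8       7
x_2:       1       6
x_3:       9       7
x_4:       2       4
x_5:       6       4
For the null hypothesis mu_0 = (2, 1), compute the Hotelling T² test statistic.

Step 1 — sample mean vector:
  mean(A) = (8 + 1 + 9 + 2 + 6) / 5 = 26/5 = 5.2
  mean(B) = (7 + 6 + 7 + 4 + 4) / 5 = 28/5 = 5.6
  x̄ = (5.2, 5.6),  deviation x̄ - mu_0 = (5.2, 5.6) - (2, 1) = (3.2, 4.6).

Step 2 — sample covariance matrix, S[i,j] = (1/(n-1)) · Σ_k (x_{k,i} - mean_i) · (x_{k,j} - mean_j), divisor n-1 = 4:
  S[A,A] = ((2.8)·(2.8) + (-4.2)·(-4.2) + (3.8)·(3.8) + (-3.2)·(-3.2) + (0.8)·(0.8)) / 4 = 50.8/4 = 12.7
  S[A,B] = ((2.8)·(1.4) + (-4.2)·(0.4) + (3.8)·(1.4) + (-3.2)·(-1.6) + (0.8)·(-1.6)) / 4 = 11.4/4 = 2.85
  S[B,B] = ((1.4)·(1.4) + (0.4)·(0.4) + (1.4)·(1.4) + (-1.6)·(-1.6) + (-1.6)·(-1.6)) / 4 = 9.2/4 = 2.3
  S = [[12.7, 2.85],
 [2.85, 2.3]].

Step 3 — invert S. det(S) = 12.7·2.3 - (2.85)² = 21.0875.
  S^{-1} = (1/det) · [[d, -b], [-b, a]] = [[0.1091, -0.1352],
 [-0.1352, 0.6023]].

Step 4 — quadratic form (x̄ - mu_0)^T · S^{-1} · (x̄ - mu_0):
  S^{-1} · (x̄ - mu_0) = (-0.2727, 2.3379),
  (x̄ - mu_0)^T · [...] = (3.2)·(-0.2727) + (4.6)·(2.3379) = 9.8817.

Step 5 — scale by n: T² = 5 · 9.8817 = 49.4084.

T² ≈ 49.4084


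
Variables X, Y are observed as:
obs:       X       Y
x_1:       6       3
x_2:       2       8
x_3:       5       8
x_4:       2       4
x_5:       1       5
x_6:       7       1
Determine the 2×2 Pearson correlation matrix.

Step 1 — column means:
  mean(X) = (6 + 2 + 5 + 2 + 1 + 7) / 6 = 23/6 = 3.8333
  mean(Y) = (3 + 8 + 8 + 4 + 5 + 1) / 6 = 29/6 = 4.8333

Step 2 — sample variances and covariances s[i,j] = (1/(n-1)) · Σ_k (x_{k,i} - mean_i) · (x_{k,j} - mean_j), with n-1 = 5:
  s[X,X] = ((2.1667)·(2.1667) + (-1.8333)·(-1.8333) + (1.1667)·(1.1667) + (-1.8333)·(-1.8333) + (-2.8333)·(-2.8333) + (3.1667)·(3.1667)) / 5 = 30.8333/5 = 6.1667
  s[X,Y] = ((2.1667)·(-1.8333) + (-1.8333)·(3.1667) + (1.1667)·(3.1667) + (-1.8333)·(-0.8333) + (-2.8333)·(0.1667) + (3.1667)·(-3.8333)) / 5 = -17.1667/5 = -3.4333
  s[Y,Y] = ((-1.8333)·(-1.8333) + (3.1667)·(3.1667) + (3.1667)·(3.1667) + (-0.8333)·(-0.8333) + (0.1667)·(0.1667) + (-3.8333)·(-3.8333)) / 5 = 38.8333/5 = 7.7667
  Sample standard deviations s_i = √(s[i,i]):
  s(X) = √(6.1667) = 2.4833
  s(Y) = √(7.7667) = 2.7869

Step 3 — r_{ij} = s_{ij} / (s_i · s_j):
  r[X,X] = 1 (diagonal).
  r[X,Y] = -3.4333 / (2.4833 · 2.7869) = -3.4333 / 6.9206 = -0.4961
  r[Y,Y] = 1 (diagonal).

R is symmetric with unit diagonal. Assembling:

R = [[1, -0.4961],
 [-0.4961, 1]]


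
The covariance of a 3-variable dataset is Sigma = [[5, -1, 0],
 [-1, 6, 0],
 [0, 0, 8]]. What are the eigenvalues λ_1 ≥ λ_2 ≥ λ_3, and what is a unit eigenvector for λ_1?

Step 1 — characteristic polynomial p(λ) = det(λI - Sigma) = λ³ - tr·λ² + c_1·λ - det, where tr = trace, c_1 = sum of the principal 2×2 minors, det = det(Sigma):
  tr = 5 + 6 + 8 = 19,
  c_1 = (5·6 - (-1)²) + (5·8 - (0)²) + (6·8 - (0)²) = 29 + 40 + 48 = 117,
  det = 5·(6·8 - (0)²) - (-1)·((-1)·8 - (0)·(0)) + (0)·((-1)·(0) - 6·(0)) = 5·(48) - (-1)·(-8) + (0)·(0) = 232.
  So p(λ) = λ³ - 19λ² + 117λ - 232.
Step 2 — look for an integer root (rational root theorem: any rational root is an integer divisor of 232). Testing λ = 8:
  p(8) = 512 - 1216 + 936 - 232 = 0  ✓
  Dividing out (λ - 8): p(λ) = (λ - 8)(λ² - 11λ + 29).
Step 3 — remaining eigenvalues from the quadratic λ² - 11λ + 29 = 0:
  Δ = 11² - 4·29 = 121 - 116 = 5,  λ = (11 ± √5)/2 = (11 ± 2.2361)/2 ≈ 6.618 or 4.382.
  Sorted: λ_1 = 8,  λ_2 = 6.618,  λ_3 = 4.382  (check: sum = 19 = tr ✓).

Step 4 — unit eigenvector for λ_1 = 8: v spans the null space of (Sigma - λ_1 I), whose rows are
  r_1 = (-3, -1, 0),  r_2 = (-1, -2, 0),  r_3 = (0, 0, 0).
  v is orthogonal to every row, so take v ∝ r_1 × r_2 = ((-1)·(0) - (0)·(-2), (0)·(-1) - (-3)·(0), (-3)·(-2) - (-1)·(-1)) = (0, 0, 5).
  Rescale (divide by 5): u = (0, 0, 1).
  ||u|| = √((0)² + (0)² + (1)²) = √(1) = 1,  v_1 = u/||u|| ≈ (0, 0, 1) (||v_1|| = 1).

λ_1 = 8,  λ_2 = 6.618,  λ_3 = 4.382;  v_1 ≈ (0, 0, 1)


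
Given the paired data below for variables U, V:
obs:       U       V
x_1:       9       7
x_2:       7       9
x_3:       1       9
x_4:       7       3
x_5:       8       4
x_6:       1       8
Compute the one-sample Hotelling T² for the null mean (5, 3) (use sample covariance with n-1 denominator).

Step 1 — sample mean vector:
  mean(U) = (9 + 7 + 1 + 7 + 8 + 1) / 6 = 33/6 = 5.5
  mean(V) = (7 + 9 + 9 + 3 + 4 + 8) / 6 = 40/6 = 6.6667
  x̄ = (5.5, 6.6667),  deviation x̄ - mu_0 = (5.5, 6.6667) - (5, 3) = (0.5, 3.6667).

Step 2 — sample covariance matrix, S[i,j] = (1/(n-1)) · Σ_k (x_{k,i} - mean_i) · (x_{k,j} - mean_j), divisor n-1 = 5:
  S[U,U] = ((3.5)·(3.5) + (1.5)·(1.5) + (-4.5)·(-4.5) + (1.5)·(1.5) + (2.5)·(2.5) + (-4.5)·(-4.5)) / 5 = 63.5/5 = 12.7
  S[U,V] = ((3.5)·(0.3333) + (1.5)·(2.3333) + (-4.5)·(2.3333) + (1.5)·(-3.6667) + (2.5)·(-2.6667) + (-4.5)·(1.3333)) / 5 = -24/5 = -4.8
  S[V,V] = ((0.3333)·(0.3333) + (2.3333)·(2.3333) + (2.3333)·(2.3333) + (-3.6667)·(-3.6667) + (-2.6667)·(-2.6667) + (1.3333)·(1.3333)) / 5 = 33.3333/5 = 6.6667
  S = [[12.7, -4.8],
 [-4.8, 6.6667]].

Step 3 — invert S. det(S) = 12.7·6.6667 - (-4.8)² = 61.6267.
  S^{-1} = (1/det) · [[d, -b], [-b, a]] = [[0.1082, 0.0779],
 [0.0779, 0.2061]].

Step 4 — quadratic form (x̄ - mu_0)^T · S^{-1} · (x̄ - mu_0):
  S^{-1} · (x̄ - mu_0) = (0.3397, 0.7946),
  (x̄ - mu_0)^T · [...] = (0.5)·(0.3397) + (3.6667)·(0.7946) = 3.0833.

Step 5 — scale by n: T² = 6 · 3.0833 = 18.4996.

T² ≈ 18.4996


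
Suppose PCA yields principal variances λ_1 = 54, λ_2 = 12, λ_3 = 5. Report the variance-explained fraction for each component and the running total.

Step 1 — total variance = trace(Sigma) = Σ λ_i = 54 + 12 + 5 = 71.

Step 2 — fraction explained by component i = λ_i / Σ λ:
  PC1: 54/71 = 0.7606
  PC2: 12/71 = 0.169
  PC3: 5/71 = 0.0704

Step 3 — cumulative fraction after k components = (λ_1 + ... + λ_k) / Σ λ:
  k = 1: 54/71 = 0.7606
  k = 2: (54 + 12)/71 = 66/71 = 0.9296
  k = 3: (54 + 12 + 5)/71 = 71/71 = 1

Summary (fraction, with percent):

explained: PC1 0.7606 (76.06%), PC2 0.169 (16.9%), PC3 0.0704 (7.04%);  cumulative: 0.7606, 0.9296, 1


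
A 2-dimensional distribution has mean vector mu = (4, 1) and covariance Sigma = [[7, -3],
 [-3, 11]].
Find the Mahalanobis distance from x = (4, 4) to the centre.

Step 1 — centre the observation: (x - mu) = (0, 3).

Step 2 — invert Sigma. det(Sigma) = 7·11 - (-3)² = 68.
  Sigma^{-1} = (1/det) · [[d, -b], [-b, a]] = [[0.1618, 0.0441],
 [0.0441, 0.1029]].

Step 3 — form the quadratic (x - mu)^T · Sigma^{-1} · (x - mu):
  Sigma^{-1} · (x - mu) = (0.1324, 0.3088).
  (x - mu)^T · [Sigma^{-1} · (x - mu)] = (0)·(0.1324) + (3)·(0.3088) = 0.9265.

Step 4 — take square root: d = √(0.9265) ≈ 0.9625.

d(x, mu) = √(0.9265) ≈ 0.9625


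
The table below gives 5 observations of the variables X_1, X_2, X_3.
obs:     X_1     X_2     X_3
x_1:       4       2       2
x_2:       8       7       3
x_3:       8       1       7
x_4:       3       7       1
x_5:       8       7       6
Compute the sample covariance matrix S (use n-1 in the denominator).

Step 1 — column means:
  mean(X_1) = (4 + 8 + 8 + 3 + 8) / 5 = 31/5 = 6.2
  mean(X_2) = (2 + 7 + 1 + 7 + 7) / 5 = 24/5 = 4.8
  mean(X_3) = (2 + 3 + 7 + 1 + 6) / 5 = 19/5 = 3.8

Step 2 — sample covariance S[i,j] = (1/(n-1)) · Σ_k (x_{k,i} - mean_i) · (x_{k,j} - mean_j), with n-1 = 4.
  S[X_1,X_1] = ((-2.2)·(-2.2) + (1.8)·(1.8) + (1.8)·(1.8) + (-3.2)·(-3.2) + (1.8)·(1.8)) / 4 = 24.8/4 = 6.2
  S[X_1,X_2] = ((-2.2)·(-2.8) + (1.8)·(2.2) + (1.8)·(-3.8) + (-3.2)·(2.2) + (1.8)·(2.2)) / 4 = 0.2/4 = 0.05
  S[X_1,X_3] = ((-2.2)·(-1.8) + (1.8)·(-0.8) + (1.8)·(3.2) + (-3.2)·(-2.8) + (1.8)·(2.2)) / 4 = 21.2/4 = 5.3
  S[X_2,X_2] = ((-2.8)·(-2.8) + (2.2)·(2.2) + (-3.8)·(-3.8) + (2.2)·(2.2) + (2.2)·(2.2)) / 4 = 36.8/4 = 9.2
  S[X_2,X_3] = ((-2.8)·(-1.8) + (2.2)·(-0.8) + (-3.8)·(3.2) + (2.2)·(-2.8) + (2.2)·(2.2)) / 4 = -10.2/4 = -2.55
  S[X_3,X_3] = ((-1.8)·(-1.8) + (-0.8)·(-0.8) + (3.2)·(3.2) + (-2.8)·(-2.8) + (2.2)·(2.2)) / 4 = 26.8/4 = 6.7

S is symmetric (S[j,i] = S[i,j]). Assembling:

S = [[6.2, 0.05, 5.3],
 [0.05, 9.2, -2.55],
 [5.3, -2.55, 6.7]]


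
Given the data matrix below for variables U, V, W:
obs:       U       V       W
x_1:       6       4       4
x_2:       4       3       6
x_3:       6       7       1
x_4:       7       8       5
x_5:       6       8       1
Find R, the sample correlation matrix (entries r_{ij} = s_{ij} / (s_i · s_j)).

Step 1 — column means:
  mean(U) = (6 + 4 + 6 + 7 + 6) / 5 = 29/5 = 5.8
  mean(V) = (4 + 3 + 7 + 8 + 8) / 5 = 30/5 = 6
  mean(W) = (4 + 6 + 1 + 5 + 1) / 5 = 17/5 = 3.4

Step 2 — sample variances and covariances s[i,j] = (1/(n-1)) · Σ_k (x_{k,i} - mean_i) · (x_{k,j} - mean_j), with n-1 = 4:
  s[U,U] = ((0.2)·(0.2) + (-1.8)·(-1.8) + (0.2)·(0.2) + (1.2)·(1.2) + (0.2)·(0.2)) / 4 = 4.8/4 = 1.2
  s[U,V] = ((0.2)·(-2) + (-1.8)·(-3) + (0.2)·(1) + (1.2)·(2) + (0.2)·(2)) / 4 = 8/4 = 2
  s[U,W] = ((0.2)·(0.6) + (-1.8)·(2.6) + (0.2)·(-2.4) + (1.2)·(1.6) + (0.2)·(-2.4)) / 4 = -3.6/4 = -0.9
  s[V,V] = ((-2)·(-2) + (-3)·(-3) + (1)·(1) + (2)·(2) + (2)·(2)) / 4 = 22/4 = 5.5
  s[V,W] = ((-2)·(0.6) + (-3)·(2.6) + (1)·(-2.4) + (2)·(1.6) + (2)·(-2.4)) / 4 = -13/4 = -3.25
  s[W,W] = ((0.6)·(0.6) + (2.6)·(2.6) + (-2.4)·(-2.4) + (1.6)·(1.6) + (-2.4)·(-2.4)) / 4 = 21.2/4 = 5.3
  Sample standard deviations s_i = √(s[i,i]):
  s(U) = √(1.2) = 1.0954
  s(V) = √(5.5) = 2.3452
  s(W) = √(5.3) = 2.3022

Step 3 — r_{ij} = s_{ij} / (s_i · s_j):
  r[U,U] = 1 (diagonal).
  r[U,V] = 2 / (1.0954 · 2.3452) = 2 / 2.569 = 0.7785
  r[U,W] = -0.9 / (1.0954 · 2.3022) = -0.9 / 2.5219 = -0.3569
  r[V,V] = 1 (diagonal).
  r[V,W] = -3.25 / (2.3452 · 2.3022) = -3.25 / 5.3991 = -0.602
  r[W,W] = 1 (diagonal).

R is symmetric with unit diagonal. Assembling:

R = [[1, 0.7785, -0.3569],
 [0.7785, 1, -0.602],
 [-0.3569, -0.602, 1]]
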